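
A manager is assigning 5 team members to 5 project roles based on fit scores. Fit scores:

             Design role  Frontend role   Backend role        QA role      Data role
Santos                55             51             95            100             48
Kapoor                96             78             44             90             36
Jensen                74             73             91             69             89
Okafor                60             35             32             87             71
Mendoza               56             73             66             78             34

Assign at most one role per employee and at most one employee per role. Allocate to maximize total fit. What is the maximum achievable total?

Maximum total: 440 pts

Optimal: Santos→Backend role (95 pts), Kapoor→Design role (96 pts), Jensen→Data role (89 pts), Okafor→QA role (87 pts), Mendoza→Frontend role (73 pts) — total 95+96+89+87+73 = 440 pts.
Max-entry greedy (repeatedly take the single best remaining cell) gives 431 pts, worse by 9.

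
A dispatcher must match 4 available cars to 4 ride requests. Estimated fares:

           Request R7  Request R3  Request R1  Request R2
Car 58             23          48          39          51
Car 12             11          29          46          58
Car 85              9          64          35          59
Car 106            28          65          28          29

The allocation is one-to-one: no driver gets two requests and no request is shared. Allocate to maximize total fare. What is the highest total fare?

Maximum total: $193

Optimal: Car 58→Request R7 ($23), Car 12→Request R1 ($46), Car 85→Request R2 ($59), Car 106→Request R3 ($65) — total 23+46+59+65 = $193.
Swapping Car 12↔Car 106 (Car 12→Request R3 $29, Car 106→Request R1 $28) loses 54.
Every other assignment is strictly worse.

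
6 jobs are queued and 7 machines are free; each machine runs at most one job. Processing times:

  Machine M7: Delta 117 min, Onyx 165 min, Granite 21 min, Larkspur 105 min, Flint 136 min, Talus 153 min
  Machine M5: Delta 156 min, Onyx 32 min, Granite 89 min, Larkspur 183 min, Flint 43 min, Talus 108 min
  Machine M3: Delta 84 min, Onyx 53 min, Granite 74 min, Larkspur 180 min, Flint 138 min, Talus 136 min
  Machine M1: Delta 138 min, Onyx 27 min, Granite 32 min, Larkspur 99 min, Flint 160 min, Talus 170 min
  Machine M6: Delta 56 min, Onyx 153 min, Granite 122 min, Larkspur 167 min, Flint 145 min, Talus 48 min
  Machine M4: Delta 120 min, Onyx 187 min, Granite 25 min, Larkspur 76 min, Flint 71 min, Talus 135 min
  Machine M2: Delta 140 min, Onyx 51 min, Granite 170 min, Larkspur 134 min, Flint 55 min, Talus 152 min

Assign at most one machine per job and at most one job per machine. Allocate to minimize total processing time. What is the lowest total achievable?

Optimal: Delta→Machine M3 (84 min), Onyx→Machine M1 (27 min), Granite→Machine M7 (21 min), Larkspur→Machine M4 (76 min), Flint→Machine M5 (43 min), Talus→Machine M6 (48 min) — total 84+27+21+76+43+48 = 299 min.
Column-greedy (each machine in turn goes to its cheapest remaining job) gives 355 min, worse by 56.
Next-best assignment: Delta→Machine M3, Onyx→Machine M1, Granite→Machine M7, Larkspur→Machine M4, Flint→Machine M2, Talus→Machine M6 = 311 min.

Minimum total: 299 min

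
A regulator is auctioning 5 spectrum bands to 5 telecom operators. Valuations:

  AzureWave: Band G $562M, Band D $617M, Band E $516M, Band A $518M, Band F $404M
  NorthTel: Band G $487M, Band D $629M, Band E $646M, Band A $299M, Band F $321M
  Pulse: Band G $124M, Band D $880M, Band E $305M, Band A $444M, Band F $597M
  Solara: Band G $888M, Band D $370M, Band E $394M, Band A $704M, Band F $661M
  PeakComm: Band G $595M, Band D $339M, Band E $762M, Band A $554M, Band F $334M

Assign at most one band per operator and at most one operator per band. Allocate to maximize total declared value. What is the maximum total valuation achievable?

Optimal: AzureWave→Band A ($518M), NorthTel→Band D ($629M), Pulse→Band F ($597M), Solara→Band G ($888M), PeakComm→Band E ($762M) — total 518+629+597+888+762 = $3394M.
Max-entry greedy (repeatedly take the single best remaining cell) gives $3369M, worse by 25.

Maximum total: $3394M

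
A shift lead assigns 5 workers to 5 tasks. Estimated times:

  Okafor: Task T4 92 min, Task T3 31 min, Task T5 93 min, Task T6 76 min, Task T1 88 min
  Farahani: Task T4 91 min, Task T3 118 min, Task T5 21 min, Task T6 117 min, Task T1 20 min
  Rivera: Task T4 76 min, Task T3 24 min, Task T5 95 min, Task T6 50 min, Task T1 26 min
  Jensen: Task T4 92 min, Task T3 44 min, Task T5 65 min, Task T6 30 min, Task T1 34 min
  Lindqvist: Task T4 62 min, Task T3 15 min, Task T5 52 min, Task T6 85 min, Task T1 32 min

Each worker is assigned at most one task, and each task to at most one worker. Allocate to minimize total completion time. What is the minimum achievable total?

Minimum total: 170 min

Optimal: Okafor→Task T3 (31 min), Farahani→Task T5 (21 min), Rivera→Task T1 (26 min), Jensen→Task T6 (30 min), Lindqvist→Task T4 (62 min) — total 31+21+26+30+62 = 170 min.
Min-entry greedy (repeatedly take the single cheapest remaining cell) gives 234 min, worse by 64.
Checked against all permutations: 170 min is optimal.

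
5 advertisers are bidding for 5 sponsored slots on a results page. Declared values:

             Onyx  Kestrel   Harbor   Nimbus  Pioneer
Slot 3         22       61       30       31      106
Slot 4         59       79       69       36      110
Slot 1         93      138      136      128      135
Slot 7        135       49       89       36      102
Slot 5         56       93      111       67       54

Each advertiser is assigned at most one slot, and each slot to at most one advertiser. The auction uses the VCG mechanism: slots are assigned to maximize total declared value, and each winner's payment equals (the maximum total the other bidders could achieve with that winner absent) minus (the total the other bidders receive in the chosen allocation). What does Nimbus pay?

Efficient allocation: Onyx→Slot 7 ($135), Kestrel→Slot 4 ($79), Harbor→Slot 5 ($111), Nimbus→Slot 1 ($128), Pioneer→Slot 3 ($106); total welfare W = $559.
Nimbus receives Slot 1 at value $128, so the others get W − 128 = $431.
Without Nimbus: best allocation of the remaining 4 bidders over all 5 slots is Onyx→Slot 7 ($135), Kestrel→Slot 1 ($138), Harbor→Slot 5 ($111), Pioneer→Slot 4 ($110), total $494.
VCG payment = (others' best without Nimbus) − (others' welfare with Nimbus) = 494 − 431 = $63.

Nimbus pays $63.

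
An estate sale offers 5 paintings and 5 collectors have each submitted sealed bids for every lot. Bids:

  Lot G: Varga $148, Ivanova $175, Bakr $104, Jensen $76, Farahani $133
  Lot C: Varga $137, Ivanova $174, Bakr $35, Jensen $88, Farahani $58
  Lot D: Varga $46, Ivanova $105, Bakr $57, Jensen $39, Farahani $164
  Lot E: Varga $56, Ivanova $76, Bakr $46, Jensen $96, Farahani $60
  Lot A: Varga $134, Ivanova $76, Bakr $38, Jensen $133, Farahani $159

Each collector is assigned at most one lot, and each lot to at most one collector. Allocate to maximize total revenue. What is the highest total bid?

Maximum total: $672

This is the linear assignment problem.
Optimal: Varga→Lot A ($134), Ivanova→Lot C ($174), Bakr→Lot G ($104), Jensen→Lot E ($96), Farahani→Lot D ($164) — total 134+174+104+96+164 = $672.
Row-greedy (each collector in turn takes its best remaining lot) gives $572, worse by 100.
Next-best assignment: Varga→Lot G, Ivanova→Lot C, Bakr→Lot E, Jensen→Lot A, Farahani→Lot D = $665.
Every other assignment is strictly worse.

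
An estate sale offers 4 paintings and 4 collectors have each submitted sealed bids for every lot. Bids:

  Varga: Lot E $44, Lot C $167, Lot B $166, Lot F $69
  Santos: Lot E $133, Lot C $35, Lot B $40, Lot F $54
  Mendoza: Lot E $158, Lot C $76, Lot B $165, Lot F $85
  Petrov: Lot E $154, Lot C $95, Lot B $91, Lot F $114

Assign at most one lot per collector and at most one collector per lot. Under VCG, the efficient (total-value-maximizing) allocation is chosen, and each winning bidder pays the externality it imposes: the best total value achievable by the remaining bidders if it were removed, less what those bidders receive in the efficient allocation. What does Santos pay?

Santos pays $40.

Efficient allocation: Varga→Lot C ($167), Santos→Lot E ($133), Mendoza→Lot B ($165), Petrov→Lot F ($114); total welfare W = $579.
Santos receives Lot E at value $133, so the others get W − 133 = $446.
Without Santos: best allocation of the remaining 3 bidders over all 4 lots is Varga→Lot C ($167), Mendoza→Lot B ($165), Petrov→Lot E ($154), total $486.
VCG payment = (others' best without Santos) − (others' welfare with Santos) = 486 − 446 = $40.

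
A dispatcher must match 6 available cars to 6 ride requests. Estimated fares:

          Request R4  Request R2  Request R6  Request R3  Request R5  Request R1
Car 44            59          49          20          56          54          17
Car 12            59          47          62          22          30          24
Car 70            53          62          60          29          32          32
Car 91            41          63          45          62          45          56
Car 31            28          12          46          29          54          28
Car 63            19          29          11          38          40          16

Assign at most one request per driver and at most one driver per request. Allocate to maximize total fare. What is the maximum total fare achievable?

Maximum total: $331

Treat this as an assignment problem: match each driver to one request.
Optimal: Car 44→Request R4 ($59), Car 12→Request R6 ($62), Car 70→Request R2 ($62), Car 91→Request R1 ($56), Car 31→Request R5 ($54), Car 63→Request R3 ($38) — total 59+62+62+56+54+38 = $331.
Swapping Car 91↔Car 31 (Car 91→Request R5 $45, Car 31→Request R1 $28) loses 37.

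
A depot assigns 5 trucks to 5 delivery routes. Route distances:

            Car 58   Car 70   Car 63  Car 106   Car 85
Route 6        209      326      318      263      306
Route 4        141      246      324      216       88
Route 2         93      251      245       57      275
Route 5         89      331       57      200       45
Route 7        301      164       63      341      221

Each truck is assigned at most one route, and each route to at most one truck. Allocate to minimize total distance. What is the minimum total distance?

Minimum total: 575 km

Treat this as an assignment problem: match each truck to one route.
Optimal: Car 58→Route 6 (209 km), Car 70→Route 7 (164 km), Car 63→Route 5 (57 km), Car 106→Route 2 (57 km), Car 85→Route 4 (88 km) — total 209+164+57+57+88 = 575 km.
Row-greedy (each truck in turn takes its cheapest remaining route) gives 1020 km, worse by 445.
Next-best assignment: Car 58→Route 6, Car 70→Route 4, Car 63→Route 7, Car 106→Route 2, Car 85→Route 5 = 620 km.
Every other assignment is strictly worse.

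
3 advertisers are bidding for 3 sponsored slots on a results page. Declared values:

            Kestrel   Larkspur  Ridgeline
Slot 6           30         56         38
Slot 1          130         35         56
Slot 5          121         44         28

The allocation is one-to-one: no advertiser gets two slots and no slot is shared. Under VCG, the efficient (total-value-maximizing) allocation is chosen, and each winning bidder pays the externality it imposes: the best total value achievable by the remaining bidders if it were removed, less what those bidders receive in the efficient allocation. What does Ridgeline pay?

Ridgeline pays $9.

Efficient allocation: Kestrel→Slot 5 ($121), Larkspur→Slot 6 ($56), Ridgeline→Slot 1 ($56); total welfare W = $233.
Ridgeline receives Slot 1 at value $56, so the others get W − 56 = $177.
Without Ridgeline: best allocation of the remaining 2 bidders over all 3 slots is Kestrel→Slot 1 ($130), Larkspur→Slot 6 ($56), total $186.
VCG payment = (others' best without Ridgeline) − (others' welfare with Ridgeline) = 186 − 177 = $9.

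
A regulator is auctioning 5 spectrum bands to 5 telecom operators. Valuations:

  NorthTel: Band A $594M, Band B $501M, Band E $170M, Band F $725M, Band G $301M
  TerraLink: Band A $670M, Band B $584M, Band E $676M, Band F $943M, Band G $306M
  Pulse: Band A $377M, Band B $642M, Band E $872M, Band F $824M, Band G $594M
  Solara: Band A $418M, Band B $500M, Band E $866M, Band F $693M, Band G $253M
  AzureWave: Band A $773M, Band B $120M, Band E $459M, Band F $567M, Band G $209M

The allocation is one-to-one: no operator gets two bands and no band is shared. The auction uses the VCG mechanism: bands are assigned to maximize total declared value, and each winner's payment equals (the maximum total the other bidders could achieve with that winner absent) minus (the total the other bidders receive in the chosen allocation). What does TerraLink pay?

Efficient allocation: NorthTel→Band B ($501M), TerraLink→Band F ($943M), Pulse→Band G ($594M), Solara→Band E ($866M), AzureWave→Band A ($773M); total welfare W = $3677M.
TerraLink receives Band F at value $943M, so the others get W − 943 = $2734M.
Without TerraLink: best allocation of the remaining 4 bidders over all 5 bands is NorthTel→Band F ($725M), Pulse→Band B ($642M), Solara→Band E ($866M), AzureWave→Band A ($773M), total $3006M.
VCG payment = (others' best without TerraLink) − (others' welfare with TerraLink) = 3006 − 2734 = $272M.

TerraLink pays $272M.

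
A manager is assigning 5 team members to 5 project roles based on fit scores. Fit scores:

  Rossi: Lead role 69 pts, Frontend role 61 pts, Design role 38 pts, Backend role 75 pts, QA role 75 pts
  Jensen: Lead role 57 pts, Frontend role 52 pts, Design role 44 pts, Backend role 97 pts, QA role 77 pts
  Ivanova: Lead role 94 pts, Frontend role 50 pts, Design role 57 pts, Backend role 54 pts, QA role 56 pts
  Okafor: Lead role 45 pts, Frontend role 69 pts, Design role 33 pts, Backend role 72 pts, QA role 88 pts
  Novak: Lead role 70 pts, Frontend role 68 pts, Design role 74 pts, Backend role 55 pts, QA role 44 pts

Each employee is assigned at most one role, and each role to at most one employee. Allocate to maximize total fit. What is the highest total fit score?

This is a one-to-one assignment (maximum-weight bipartite matching).
Optimal: Rossi→Frontend role (61 pts), Jensen→Backend role (97 pts), Ivanova→Lead role (94 pts), Okafor→QA role (88 pts), Novak→Design role (74 pts) — total 61+97+94+88+74 = 414 pts.
Row-greedy (each employee in turn takes its best remaining role) gives 389 pts, worse by 25.
Every other assignment is strictly worse.

Maximum total: 414 pts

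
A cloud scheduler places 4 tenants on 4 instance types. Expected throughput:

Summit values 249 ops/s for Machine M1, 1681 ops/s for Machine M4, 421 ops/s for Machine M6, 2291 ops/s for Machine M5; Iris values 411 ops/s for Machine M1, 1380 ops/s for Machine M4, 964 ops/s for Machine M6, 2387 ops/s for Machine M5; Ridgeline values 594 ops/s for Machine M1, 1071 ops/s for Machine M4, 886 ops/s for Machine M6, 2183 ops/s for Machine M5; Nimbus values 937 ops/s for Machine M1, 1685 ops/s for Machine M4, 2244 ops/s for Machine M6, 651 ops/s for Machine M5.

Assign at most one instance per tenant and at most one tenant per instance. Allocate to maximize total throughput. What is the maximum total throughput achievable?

This is a one-to-one assignment (maximum-weight bipartite matching).
Optimal: Summit→Machine M4 (1681 ops/s), Iris→Machine M5 (2387 ops/s), Ridgeline→Machine M1 (594 ops/s), Nimbus→Machine M6 (2244 ops/s) — total 1681+2387+594+2244 = 6906 ops/s.
Row-greedy (each tenant in turn takes its best remaining instance) gives 5494 ops/s, worse by 1412.
Next-best assignment: Summit→Machine M4, Iris→Machine M1, Ridgeline→Machine M5, Nimbus→Machine M6 = 6519 ops/s.
Swapping Iris↔Nimbus (Iris→Machine M6 964 ops/s, Nimbus→Machine M5 651 ops/s) loses 3016.

Maximum total: 6906 ops/s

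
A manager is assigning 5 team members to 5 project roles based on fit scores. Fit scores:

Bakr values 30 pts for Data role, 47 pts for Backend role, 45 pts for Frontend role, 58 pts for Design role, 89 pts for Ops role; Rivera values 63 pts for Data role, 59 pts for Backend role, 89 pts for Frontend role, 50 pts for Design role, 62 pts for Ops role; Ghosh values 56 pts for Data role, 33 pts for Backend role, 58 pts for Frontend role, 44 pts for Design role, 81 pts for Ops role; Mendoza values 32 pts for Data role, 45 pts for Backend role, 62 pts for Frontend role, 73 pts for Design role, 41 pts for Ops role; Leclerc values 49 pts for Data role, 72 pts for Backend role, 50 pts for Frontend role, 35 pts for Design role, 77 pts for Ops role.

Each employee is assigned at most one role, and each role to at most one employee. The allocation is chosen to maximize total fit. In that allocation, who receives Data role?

Ghosh receives Data role.

This is the linear assignment problem.
Optimal: Bakr→Ops role (89 pts), Rivera→Frontend role (89 pts), Ghosh→Data role (56 pts), Mendoza→Design role (73 pts), Leclerc→Backend role (72 pts) — total 89+89+56+73+72 = 379 pts.
Column-greedy (each role in turn goes to its best remaining employee) gives 336 pts, worse by 43.
No other one-to-one assignment exceeds 379 pts.
Ghosh's own top role is Ops role (81 pts), but forcing Ghosh→Ops role and reassigning the rest optimally gives only 345 pts — worse by 34.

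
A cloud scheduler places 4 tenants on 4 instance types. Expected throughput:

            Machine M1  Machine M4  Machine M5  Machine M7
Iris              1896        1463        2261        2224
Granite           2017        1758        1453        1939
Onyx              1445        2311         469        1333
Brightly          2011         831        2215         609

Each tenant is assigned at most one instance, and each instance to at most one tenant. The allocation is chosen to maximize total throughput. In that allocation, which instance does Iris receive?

This is the linear assignment problem.
Optimal: Iris→Machine M7 (2224 ops/s), Granite→Machine M1 (2017 ops/s), Onyx→Machine M4 (2311 ops/s), Brightly→Machine M5 (2215 ops/s) — total 2224+2017+2311+2215 = 8767 ops/s.
Column-greedy (each instance in turn goes to its best remaining tenant) gives 7198 ops/s, worse by 1569.
Next-best assignment: Iris→Machine M5, Granite→Machine M7, Onyx→Machine M4, Brightly→Machine M1 = 8522 ops/s.
Every other assignment is strictly worse.
Iris's own top instance is Machine M5 (2261 ops/s), but forcing Iris→Machine M5 and reassigning the rest optimally gives only 8522 ops/s — worse by 245.

Iris receives Machine M7.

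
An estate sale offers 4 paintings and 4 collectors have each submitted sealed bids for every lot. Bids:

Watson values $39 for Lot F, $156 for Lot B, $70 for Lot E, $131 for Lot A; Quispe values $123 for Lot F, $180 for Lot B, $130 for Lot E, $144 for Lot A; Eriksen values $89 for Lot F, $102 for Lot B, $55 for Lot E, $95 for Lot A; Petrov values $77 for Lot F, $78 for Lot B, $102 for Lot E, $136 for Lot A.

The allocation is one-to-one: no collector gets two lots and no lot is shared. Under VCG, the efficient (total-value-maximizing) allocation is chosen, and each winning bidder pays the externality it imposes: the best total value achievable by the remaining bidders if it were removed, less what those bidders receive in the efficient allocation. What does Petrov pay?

Petrov pays $25.

Efficient allocation: Watson→Lot B ($156), Quispe→Lot E ($130), Eriksen→Lot F ($89), Petrov→Lot A ($136); total welfare W = $511.
Petrov receives Lot A at value $136, so the others get W − 136 = $375.
Without Petrov: best allocation of the remaining 3 bidders over all 4 lots is Watson→Lot A ($131), Quispe→Lot B ($180), Eriksen→Lot F ($89), total $400.
VCG payment = (others' best without Petrov) − (others' welfare with Petrov) = 400 − 375 = $25.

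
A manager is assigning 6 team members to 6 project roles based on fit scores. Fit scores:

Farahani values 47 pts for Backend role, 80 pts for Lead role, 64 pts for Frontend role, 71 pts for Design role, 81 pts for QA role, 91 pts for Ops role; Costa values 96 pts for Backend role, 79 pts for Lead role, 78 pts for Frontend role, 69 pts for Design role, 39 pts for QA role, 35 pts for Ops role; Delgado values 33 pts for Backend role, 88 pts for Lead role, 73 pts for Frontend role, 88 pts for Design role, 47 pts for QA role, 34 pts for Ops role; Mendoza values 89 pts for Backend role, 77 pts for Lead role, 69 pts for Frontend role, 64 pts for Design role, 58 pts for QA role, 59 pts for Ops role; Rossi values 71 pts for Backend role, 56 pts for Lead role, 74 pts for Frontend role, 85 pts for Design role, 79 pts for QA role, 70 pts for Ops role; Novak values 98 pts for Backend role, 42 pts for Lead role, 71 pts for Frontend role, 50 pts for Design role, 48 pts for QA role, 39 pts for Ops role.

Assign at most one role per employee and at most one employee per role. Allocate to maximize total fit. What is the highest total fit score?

Maximum total: 511 pts

Optimal: Farahani→Ops role (91 pts), Costa→Frontend role (78 pts), Delgado→Design role (88 pts), Mendoza→Lead role (77 pts), Rossi→QA role (79 pts), Novak→Backend role (98 pts) — total 91+78+88+77+79+98 = 511 pts.
Row-greedy (each employee in turn takes its best remaining role) gives 477 pts, worse by 34.
Next-best assignment: Farahani→Ops role, Costa→Lead role, Delgado→Design role, Mendoza→Frontend role, Rossi→QA role, Novak→Backend role = 504 pts.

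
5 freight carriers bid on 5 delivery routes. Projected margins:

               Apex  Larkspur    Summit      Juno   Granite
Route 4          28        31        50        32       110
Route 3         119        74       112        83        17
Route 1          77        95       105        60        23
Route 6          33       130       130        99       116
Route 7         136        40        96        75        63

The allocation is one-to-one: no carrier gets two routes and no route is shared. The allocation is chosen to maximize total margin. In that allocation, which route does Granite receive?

This is a one-to-one assignment (maximum-weight bipartite matching).
Optimal: Apex→Route 7 ($136k), Larkspur→Route 6 ($130k), Summit→Route 1 ($105k), Juno→Route 3 ($83k), Granite→Route 4 ($110k) — total 136+130+105+83+110 = $564k.
Next-best assignment: Apex→Route 7, Larkspur→Route 1, Summit→Route 6, Juno→Route 3, Granite→Route 4 = $554k.
Every other assignment is strictly worse.
Granite's own top route is Route 6 ($116k), but forcing Granite→Route 6 and reassigning the rest optimally gives only $491k — worse by 73.

Granite receives Route 4.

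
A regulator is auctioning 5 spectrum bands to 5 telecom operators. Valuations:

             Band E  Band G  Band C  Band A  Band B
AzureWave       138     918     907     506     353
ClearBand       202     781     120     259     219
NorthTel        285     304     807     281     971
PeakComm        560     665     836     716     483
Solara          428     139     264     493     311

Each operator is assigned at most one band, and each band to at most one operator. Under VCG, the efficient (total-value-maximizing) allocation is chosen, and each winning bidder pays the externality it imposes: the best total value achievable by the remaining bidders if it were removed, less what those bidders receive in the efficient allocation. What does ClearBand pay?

ClearBand pays $196M.

Efficient allocation: AzureWave→Band C ($907M), ClearBand→Band G ($781M), NorthTel→Band B ($971M), PeakComm→Band A ($716M), Solara→Band E ($428M); total welfare W = $3803M.
ClearBand receives Band G at value $781M, so the others get W − 781 = $3022M.
Without ClearBand: best allocation of the remaining 4 bidders over all 5 bands is AzureWave→Band G ($918M), NorthTel→Band B ($971M), PeakComm→Band C ($836M), Solara→Band A ($493M), total $3218M.
VCG payment = (others' best without ClearBand) − (others' welfare with ClearBand) = 3218 − 3022 = $196M.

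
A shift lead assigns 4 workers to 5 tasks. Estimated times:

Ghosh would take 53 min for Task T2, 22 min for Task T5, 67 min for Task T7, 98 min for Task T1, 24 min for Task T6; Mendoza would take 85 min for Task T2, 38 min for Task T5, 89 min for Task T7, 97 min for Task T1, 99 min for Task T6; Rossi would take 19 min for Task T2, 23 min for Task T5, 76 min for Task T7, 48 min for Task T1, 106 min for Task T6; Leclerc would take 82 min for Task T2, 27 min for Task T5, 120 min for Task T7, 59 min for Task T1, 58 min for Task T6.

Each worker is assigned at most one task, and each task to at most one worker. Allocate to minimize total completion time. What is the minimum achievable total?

Optimal: Ghosh→Task T6 (24 min), Mendoza→Task T5 (38 min), Rossi→Task T2 (19 min), Leclerc→Task T1 (59 min) — total 24+38+19+59 = 140 min.
Row-greedy (each worker in turn takes its cheapest remaining task) gives 213 min, worse by 73.
Swapping Leclerc↔Mendoza (Leclerc→Task T5 27 min, Mendoza→Task T1 97 min) adds 27.

Minimum total: 140 min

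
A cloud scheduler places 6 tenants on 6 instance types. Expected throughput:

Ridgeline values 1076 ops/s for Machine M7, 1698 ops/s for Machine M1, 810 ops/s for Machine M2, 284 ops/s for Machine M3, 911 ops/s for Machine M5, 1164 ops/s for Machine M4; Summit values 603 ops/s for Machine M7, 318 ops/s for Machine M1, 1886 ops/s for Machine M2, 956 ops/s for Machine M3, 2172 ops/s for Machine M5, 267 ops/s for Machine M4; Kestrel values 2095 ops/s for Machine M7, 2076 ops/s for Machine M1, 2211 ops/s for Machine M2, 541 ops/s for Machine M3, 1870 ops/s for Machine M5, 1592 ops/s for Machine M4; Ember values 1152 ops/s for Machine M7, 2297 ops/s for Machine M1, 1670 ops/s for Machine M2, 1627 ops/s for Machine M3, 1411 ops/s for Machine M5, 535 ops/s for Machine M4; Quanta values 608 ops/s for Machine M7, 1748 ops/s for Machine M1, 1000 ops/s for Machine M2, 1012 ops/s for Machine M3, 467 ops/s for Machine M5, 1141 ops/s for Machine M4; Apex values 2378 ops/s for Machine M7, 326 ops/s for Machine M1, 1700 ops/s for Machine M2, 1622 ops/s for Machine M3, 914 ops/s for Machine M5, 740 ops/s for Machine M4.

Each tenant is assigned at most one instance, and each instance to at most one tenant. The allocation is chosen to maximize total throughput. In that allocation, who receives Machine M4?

Ridgeline receives Machine M4.

This is a one-to-one assignment (maximum-weight bipartite matching).
Optimal: Ridgeline→Machine M4 (1164 ops/s), Summit→Machine M5 (2172 ops/s), Kestrel→Machine M2 (2211 ops/s), Ember→Machine M3 (1627 ops/s), Quanta→Machine M1 (1748 ops/s), Apex→Machine M7 (2378 ops/s) — total 1164+2172+2211+1627+1748+2378 = 11300 ops/s.
Column-greedy (each instance in turn goes to its best remaining tenant) gives 11234 ops/s, worse by 66.
Checked against all permutations: 11300 ops/s is optimal.
Ridgeline's own top instance is Machine M1 (1698 ops/s), but forcing Ridgeline→Machine M1 and reassigning the rest optimally gives only 11227 ops/s — worse by 73.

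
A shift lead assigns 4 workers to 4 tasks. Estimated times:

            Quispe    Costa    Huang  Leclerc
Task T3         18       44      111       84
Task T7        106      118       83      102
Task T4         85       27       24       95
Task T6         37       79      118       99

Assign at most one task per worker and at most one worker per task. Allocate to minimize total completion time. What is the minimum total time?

Minimum total: 207 min

Optimal: Quispe→Task T6 (37 min), Costa→Task T3 (44 min), Huang→Task T4 (24 min), Leclerc→Task T7 (102 min) — total 37+44+24+102 = 207 min.
Row-greedy (each worker in turn takes its cheapest remaining task) gives 227 min, worse by 20.
Next-best assignment: Quispe→Task T3, Costa→Task T6, Huang→Task T4, Leclerc→Task T7 = 223 min.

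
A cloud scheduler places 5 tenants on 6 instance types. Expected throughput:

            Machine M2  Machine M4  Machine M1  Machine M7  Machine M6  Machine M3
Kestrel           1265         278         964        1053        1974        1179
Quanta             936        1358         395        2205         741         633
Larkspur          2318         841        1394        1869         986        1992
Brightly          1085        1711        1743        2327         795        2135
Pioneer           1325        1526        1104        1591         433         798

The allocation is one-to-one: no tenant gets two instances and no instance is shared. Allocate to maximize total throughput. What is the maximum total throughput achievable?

Maximum total: 10158 ops/s

Treat this as an assignment problem: match each tenant to one instance.
Optimal: Kestrel→Machine M6 (1974 ops/s), Quanta→Machine M7 (2205 ops/s), Larkspur→Machine M2 (2318 ops/s), Brightly→Machine M3 (2135 ops/s), Pioneer→Machine M4 (1526 ops/s) — total 1974+2205+2318+2135+1526 = 10158 ops/s.
Next-best assignment: Kestrel→Machine M6, Quanta→Machine M7, Larkspur→Machine M2, Brightly→Machine M1, Pioneer→Machine M4 = 9766 ops/s.
Checked against all permutations: 10158 ops/s is optimal.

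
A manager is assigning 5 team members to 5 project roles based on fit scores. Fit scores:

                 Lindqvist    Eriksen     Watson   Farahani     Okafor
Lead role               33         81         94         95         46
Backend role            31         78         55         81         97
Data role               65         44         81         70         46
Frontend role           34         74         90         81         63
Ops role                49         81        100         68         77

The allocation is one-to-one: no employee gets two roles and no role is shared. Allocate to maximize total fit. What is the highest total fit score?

This is a one-to-one assignment (maximum-weight bipartite matching).
Optimal: Lindqvist→Data role (65 pts), Eriksen→Frontend role (74 pts), Watson→Ops role (100 pts), Farahani→Lead role (95 pts), Okafor→Backend role (97 pts) — total 65+74+100+95+97 = 431 pts.
Row-greedy (each employee in turn takes its best remaining role) gives 390 pts, worse by 41.
Checked against all permutations: 431 pts is optimal.

Max total: 431 pts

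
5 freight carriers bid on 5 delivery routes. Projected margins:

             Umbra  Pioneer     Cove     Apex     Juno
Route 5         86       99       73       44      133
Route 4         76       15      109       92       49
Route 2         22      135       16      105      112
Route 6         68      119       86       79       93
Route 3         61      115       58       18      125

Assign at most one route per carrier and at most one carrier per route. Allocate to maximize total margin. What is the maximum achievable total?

Optimal: Umbra→Route 5 ($86k), Pioneer→Route 6 ($119k), Cove→Route 4 ($109k), Apex→Route 2 ($105k), Juno→Route 3 ($125k) — total 86+119+109+105+125 = $544k.
Row-greedy (each carrier in turn takes its best remaining route) gives $534k, worse by 10.

Max total: $544k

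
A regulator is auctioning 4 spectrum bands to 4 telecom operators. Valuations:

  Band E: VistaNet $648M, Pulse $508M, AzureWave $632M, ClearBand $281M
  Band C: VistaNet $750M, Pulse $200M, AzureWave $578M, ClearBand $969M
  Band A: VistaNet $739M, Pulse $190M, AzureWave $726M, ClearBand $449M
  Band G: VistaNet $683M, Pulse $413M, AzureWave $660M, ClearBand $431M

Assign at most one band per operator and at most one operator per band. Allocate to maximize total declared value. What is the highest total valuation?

Optimal: VistaNet→Band G ($683M), Pulse→Band E ($508M), AzureWave→Band A ($726M), ClearBand→Band C ($969M) — total 683+508+726+969 = $2886M.
Swapping AzureWave↔VistaNet (AzureWave→Band G $660M, VistaNet→Band A $739M) loses 10.

Maximum total: $2886M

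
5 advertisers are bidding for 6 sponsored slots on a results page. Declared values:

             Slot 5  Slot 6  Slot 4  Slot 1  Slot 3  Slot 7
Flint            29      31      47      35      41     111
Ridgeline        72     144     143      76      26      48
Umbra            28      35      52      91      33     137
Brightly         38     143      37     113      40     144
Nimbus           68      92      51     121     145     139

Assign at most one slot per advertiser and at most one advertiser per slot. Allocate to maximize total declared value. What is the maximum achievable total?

Optimal: Flint→Slot 7 ($111), Ridgeline→Slot 4 ($143), Umbra→Slot 1 ($91), Brightly→Slot 6 ($143), Nimbus→Slot 3 ($145) — total 111+143+91+143+145 = $633.
Max-entry greedy (repeatedly take the single best remaining cell) gives $571, worse by 62.

Maximum total: $633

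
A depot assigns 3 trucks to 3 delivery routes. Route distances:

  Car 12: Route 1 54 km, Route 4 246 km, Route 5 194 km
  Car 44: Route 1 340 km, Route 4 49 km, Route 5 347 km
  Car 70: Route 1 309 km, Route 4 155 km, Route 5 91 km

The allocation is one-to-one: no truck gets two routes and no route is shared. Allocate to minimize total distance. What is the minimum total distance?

This is a one-to-one assignment (minimum-cost bipartite matching).
Optimal: Car 12→Route 1 (54 km), Car 44→Route 4 (49 km), Car 70→Route 5 (91 km) — total 54+49+91 = 194 km.
Next-best assignment: Car 12→Route 5, Car 44→Route 4, Car 70→Route 1 = 552 km.

Min total: 194 km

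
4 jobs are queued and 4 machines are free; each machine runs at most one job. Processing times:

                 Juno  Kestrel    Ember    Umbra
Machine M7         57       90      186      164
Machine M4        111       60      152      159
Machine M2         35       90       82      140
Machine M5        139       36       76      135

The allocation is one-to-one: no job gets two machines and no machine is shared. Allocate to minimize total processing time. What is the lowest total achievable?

Minimum total: 333 min

Treat this as an assignment problem: match each job to one machine.
Optimal: Juno→Machine M7 (57 min), Kestrel→Machine M4 (60 min), Ember→Machine M5 (76 min), Umbra→Machine M2 (140 min) — total 57+60+76+140 = 333 min.
Column-greedy (each machine in turn goes to its cheapest remaining job) gives 334 min, worse by 1.
Next-best assignment: Juno→Machine M7, Kestrel→Machine M4, Ember→Machine M2, Umbra→Machine M5 = 334 min.
No other one-to-one assignment undercuts 333 min.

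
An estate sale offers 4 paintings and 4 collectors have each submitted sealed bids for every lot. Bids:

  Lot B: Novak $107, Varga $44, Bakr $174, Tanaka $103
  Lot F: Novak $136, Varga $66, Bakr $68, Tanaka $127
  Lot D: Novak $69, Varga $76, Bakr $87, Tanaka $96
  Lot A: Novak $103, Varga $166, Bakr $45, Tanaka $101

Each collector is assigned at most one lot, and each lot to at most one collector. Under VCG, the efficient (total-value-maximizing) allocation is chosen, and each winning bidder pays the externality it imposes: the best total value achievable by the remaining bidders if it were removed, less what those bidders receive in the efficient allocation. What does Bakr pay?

Bakr pays $7.

Efficient allocation: Novak→Lot F ($136), Varga→Lot A ($166), Bakr→Lot B ($174), Tanaka→Lot D ($96); total welfare W = $572.
Bakr receives Lot B at value $174, so the others get W − 174 = $398.
Without Bakr: best allocation of the remaining 3 bidders over all 4 lots is Novak→Lot F ($136), Varga→Lot A ($166), Tanaka→Lot B ($103), total $405.
VCG payment = (others' best without Bakr) − (others' welfare with Bakr) = 405 − 398 = $7.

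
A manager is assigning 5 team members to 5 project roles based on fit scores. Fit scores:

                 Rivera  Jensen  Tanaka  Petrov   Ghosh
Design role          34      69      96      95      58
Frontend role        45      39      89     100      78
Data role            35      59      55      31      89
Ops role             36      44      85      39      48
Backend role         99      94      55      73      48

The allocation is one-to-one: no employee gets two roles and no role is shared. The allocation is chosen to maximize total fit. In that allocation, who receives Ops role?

Tanaka receives Ops role.

Optimal: Rivera→Backend role (99 pts), Jensen→Design role (69 pts), Tanaka→Ops role (85 pts), Petrov→Frontend role (100 pts), Ghosh→Data role (89 pts) — total 99+69+85+100+89 = 442 pts.
Tanaka's own top role is Design role (96 pts), but forcing Tanaka→Design role and reassigning the rest optimally gives only 428 pts — worse by 14.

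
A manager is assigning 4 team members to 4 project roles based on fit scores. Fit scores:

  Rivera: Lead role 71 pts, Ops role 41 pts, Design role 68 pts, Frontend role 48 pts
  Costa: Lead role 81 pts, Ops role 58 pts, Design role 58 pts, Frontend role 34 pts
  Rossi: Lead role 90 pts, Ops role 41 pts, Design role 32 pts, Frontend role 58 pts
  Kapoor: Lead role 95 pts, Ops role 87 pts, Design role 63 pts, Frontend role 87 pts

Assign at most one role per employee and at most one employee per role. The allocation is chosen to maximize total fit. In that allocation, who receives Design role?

Optimal: Rivera→Design role (68 pts), Costa→Ops role (58 pts), Rossi→Lead role (90 pts), Kapoor→Frontend role (87 pts) — total 68+58+90+87 = 303 pts.
Max-entry greedy (repeatedly take the single best remaining cell) gives 279 pts, worse by 24.
Next-best assignment: Rivera→Design role, Costa→Lead role, Rossi→Frontend role, Kapoor→Ops role = 294 pts.
Rivera's own top role is Lead role (71 pts), but forcing Rivera→Lead role and reassigning the rest optimally gives only 274 pts — worse by 29.

Rivera receives Design role.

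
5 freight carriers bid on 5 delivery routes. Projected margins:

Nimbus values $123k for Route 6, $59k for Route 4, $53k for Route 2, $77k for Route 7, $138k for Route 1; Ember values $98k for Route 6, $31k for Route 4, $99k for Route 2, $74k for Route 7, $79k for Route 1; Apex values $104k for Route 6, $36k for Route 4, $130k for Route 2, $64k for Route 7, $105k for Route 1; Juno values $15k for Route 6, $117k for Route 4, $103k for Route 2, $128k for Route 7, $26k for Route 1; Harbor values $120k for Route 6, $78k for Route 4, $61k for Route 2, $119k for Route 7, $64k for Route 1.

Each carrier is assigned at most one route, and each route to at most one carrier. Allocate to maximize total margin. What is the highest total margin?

Optimal: Nimbus→Route 1 ($138k), Ember→Route 6 ($98k), Apex→Route 2 ($130k), Juno→Route 4 ($117k), Harbor→Route 7 ($119k) — total 138+98+130+117+119 = $602k.
Row-greedy (each carrier in turn takes its best remaining route) gives $547k, worse by 55.
Next-best assignment: Nimbus→Route 1, Ember→Route 7, Apex→Route 2, Juno→Route 4, Harbor→Route 6 = $579k.
Swapping Apex↔Juno (Apex→Route 4 $36k, Juno→Route 2 $103k) loses 108.
Checked against all permutations: $602k is optimal.

Maximum total: $602k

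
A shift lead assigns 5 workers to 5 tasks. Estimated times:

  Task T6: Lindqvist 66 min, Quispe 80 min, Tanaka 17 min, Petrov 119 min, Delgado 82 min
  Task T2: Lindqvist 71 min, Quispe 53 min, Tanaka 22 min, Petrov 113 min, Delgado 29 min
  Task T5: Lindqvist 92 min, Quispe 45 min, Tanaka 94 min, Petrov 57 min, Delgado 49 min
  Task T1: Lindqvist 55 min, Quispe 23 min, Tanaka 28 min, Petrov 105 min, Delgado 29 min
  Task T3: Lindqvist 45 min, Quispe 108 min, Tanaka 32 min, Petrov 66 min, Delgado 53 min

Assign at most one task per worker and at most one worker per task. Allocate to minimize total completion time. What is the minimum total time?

Min total: 171 min

Optimal: Lindqvist→Task T3 (45 min), Quispe→Task T1 (23 min), Tanaka→Task T6 (17 min), Petrov→Task T5 (57 min), Delgado→Task T2 (29 min) — total 45+23+17+57+29 = 171 min.
Column-greedy (each task in turn goes to its cheapest remaining worker) gives 212 min, worse by 41.
Next-best assignment: Lindqvist→Task T3, Quispe→Task T2, Tanaka→Task T6, Petrov→Task T5, Delgado→Task T1 = 201 min.
Swapping Lindqvist↔Quispe (Lindqvist→Task T1 55 min, Quispe→Task T3 108 min) adds 95.
Checked against all permutations: 171 min is optimal.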